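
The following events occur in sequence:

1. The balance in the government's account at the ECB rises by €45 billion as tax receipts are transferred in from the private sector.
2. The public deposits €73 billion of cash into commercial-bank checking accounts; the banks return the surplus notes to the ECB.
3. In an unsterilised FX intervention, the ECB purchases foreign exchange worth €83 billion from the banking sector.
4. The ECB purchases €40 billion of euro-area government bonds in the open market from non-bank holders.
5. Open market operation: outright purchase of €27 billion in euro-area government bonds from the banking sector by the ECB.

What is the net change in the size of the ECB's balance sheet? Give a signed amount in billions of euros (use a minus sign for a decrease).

+€150 billion

ECB balance sheet:
  Assets:      Securities +€67B, Foreign assets +€83B
  Liabilities: Bank reserves +€178B, Currency in circulation −€73B, Government deposits +€45B
Change in total ECB assets = +€150 billion.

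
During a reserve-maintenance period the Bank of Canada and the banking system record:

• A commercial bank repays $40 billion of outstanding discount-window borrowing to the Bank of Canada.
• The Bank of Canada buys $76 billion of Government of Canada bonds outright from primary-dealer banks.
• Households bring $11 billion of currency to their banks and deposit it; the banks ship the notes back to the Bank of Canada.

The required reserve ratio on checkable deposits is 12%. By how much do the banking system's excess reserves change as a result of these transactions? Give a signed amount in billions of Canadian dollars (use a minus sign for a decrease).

Discount-window repayment $40 billion: reserves −$40B, deposits 0.
OMO purchase (from banks) $76 billion: reserves +$76B, deposits 0.
Currency deposit $11 billion: reserves +$11B, deposits +$11B.
Totals: Δreserves = +$47B, Δdeposits = +$11B.
Δrequired reserves = 12% × +$11B = +$1.32B.
Δexcess reserves = Δreserves − Δrequired = +$47B − (+$1.32B) = +$45.68 billion.

+$45.68 billion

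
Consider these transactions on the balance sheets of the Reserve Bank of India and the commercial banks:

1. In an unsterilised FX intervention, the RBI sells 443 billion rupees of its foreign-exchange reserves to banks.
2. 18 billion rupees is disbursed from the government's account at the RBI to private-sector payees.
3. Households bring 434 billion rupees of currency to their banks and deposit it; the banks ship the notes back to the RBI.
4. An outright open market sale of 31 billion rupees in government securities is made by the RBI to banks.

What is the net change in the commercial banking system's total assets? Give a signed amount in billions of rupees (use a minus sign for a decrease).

+452 billion

RBI balance sheet:
  Assets:      Securities −31B, Foreign assets −443B
  Liabilities: Bank reserves −22B, Currency in circulation −434B, Government deposits −18B
Commercial banking system:
  Assets:      Reserves at CB −22B, Securities +31B, Foreign assets +443B
  Liabilities: Checkable deposits +452B
Change in total bank assets = +452 billion.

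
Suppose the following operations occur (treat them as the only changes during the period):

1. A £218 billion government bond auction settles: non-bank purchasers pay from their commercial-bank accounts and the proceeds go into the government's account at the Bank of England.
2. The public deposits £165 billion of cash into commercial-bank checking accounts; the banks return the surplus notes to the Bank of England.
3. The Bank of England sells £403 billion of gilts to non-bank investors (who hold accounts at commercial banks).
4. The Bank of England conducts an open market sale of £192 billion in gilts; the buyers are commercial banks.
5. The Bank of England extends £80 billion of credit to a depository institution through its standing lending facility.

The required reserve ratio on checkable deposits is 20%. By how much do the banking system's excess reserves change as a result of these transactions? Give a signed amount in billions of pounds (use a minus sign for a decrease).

Government account inflow £218 billion: reserves −£218B, deposits −£218B.
Currency deposit £165 billion: reserves +£165B, deposits +£165B.
Asset sale (to non-banks) £403 billion: reserves −£403B, deposits −£403B.
OMO sale (to banks) £192 billion: reserves −£192B, deposits 0.
Discount-window loan £80 billion: reserves +£80B, deposits 0.
Totals: Δreserves = −£568B, Δdeposits = −£456B.
Δrequired reserves = 20% × −£456B = −£91.2B.
Δexcess reserves = Δreserves − Δrequired = −£568B − (−£91.2B) = -£476.8 billion.

-£476.8 billion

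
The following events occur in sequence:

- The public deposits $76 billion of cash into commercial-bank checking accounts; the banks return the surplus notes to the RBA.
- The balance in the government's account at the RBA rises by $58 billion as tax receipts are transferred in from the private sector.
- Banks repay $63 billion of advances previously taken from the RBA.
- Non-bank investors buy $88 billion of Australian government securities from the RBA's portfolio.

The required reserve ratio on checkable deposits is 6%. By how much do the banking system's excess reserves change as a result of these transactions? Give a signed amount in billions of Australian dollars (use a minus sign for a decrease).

-$128.8 billion

Currency deposit $76 billion: reserves +$76B, deposits +$76B.
Government account inflow $58 billion: reserves −$58B, deposits −$58B.
Discount-window repayment $63 billion: reserves −$63B, deposits 0.
Asset sale (to non-banks) $88 billion: reserves −$88B, deposits −$88B.
Totals: Δreserves = −$133B, Δdeposits = −$70B.
Δrequired reserves = 6% × −$70B = −$4.2B.
Δexcess reserves = Δreserves − Δrequired = −$133B − (−$4.2B) = -$128.8 billion.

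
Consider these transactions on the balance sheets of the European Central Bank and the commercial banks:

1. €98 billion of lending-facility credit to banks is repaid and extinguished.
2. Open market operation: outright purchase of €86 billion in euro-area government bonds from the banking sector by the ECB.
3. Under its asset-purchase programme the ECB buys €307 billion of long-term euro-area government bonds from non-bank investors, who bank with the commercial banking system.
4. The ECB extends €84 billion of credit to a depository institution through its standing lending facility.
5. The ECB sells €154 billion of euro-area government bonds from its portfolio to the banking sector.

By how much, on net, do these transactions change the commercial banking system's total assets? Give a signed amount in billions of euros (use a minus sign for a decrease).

ECB balance sheet:
  Assets:      Securities +€239B, Loans to banks −€14B
  Liabilities: Bank reserves +€225B
Commercial banking system:
  Assets:      Reserves at CB +€225B, Securities +€68B
  Liabilities: Checkable deposits +€307B, Borrowings from CB −€14B
Change in total bank assets = +€293 billion.

+€293 billion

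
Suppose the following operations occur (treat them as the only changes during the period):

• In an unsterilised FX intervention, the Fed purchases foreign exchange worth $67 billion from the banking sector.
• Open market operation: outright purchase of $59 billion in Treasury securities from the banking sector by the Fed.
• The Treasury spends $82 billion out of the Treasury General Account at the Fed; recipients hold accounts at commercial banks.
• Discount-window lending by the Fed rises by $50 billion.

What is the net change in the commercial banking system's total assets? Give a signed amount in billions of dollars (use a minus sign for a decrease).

FX purchase $67 billion: just an asset swap on bank balance sheets → 0.
OMO purchase (from banks) $59 billion: just an asset swap on bank balance sheets → 0.
Government spending $82 billion: bank balance sheets expand → +$82B.
Discount-window loan $50 billion: bank balance sheets expand → +$50B.
Net: 0 + 0 + 82 + 50 = +$132 billion.

+$132 billion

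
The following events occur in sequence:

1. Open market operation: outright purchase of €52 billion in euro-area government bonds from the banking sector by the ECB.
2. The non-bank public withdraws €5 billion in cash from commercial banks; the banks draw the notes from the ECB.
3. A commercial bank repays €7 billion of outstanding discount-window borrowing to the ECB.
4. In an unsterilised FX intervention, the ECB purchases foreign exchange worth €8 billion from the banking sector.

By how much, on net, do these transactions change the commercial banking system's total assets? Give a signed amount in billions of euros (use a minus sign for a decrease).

-€12 billion

OMO purchase (from banks) €52 billion: just an asset swap on bank balance sheets → 0.
Currency withdrawal €5 billion: bank balance sheets shrink → −€5B.
Discount-window repayment €7 billion: bank balance sheets shrink → −€7B.
FX purchase €8 billion: just an asset swap on bank balance sheets → 0.
Net: 0 − 5 − 7 + 0 = -€12 billion.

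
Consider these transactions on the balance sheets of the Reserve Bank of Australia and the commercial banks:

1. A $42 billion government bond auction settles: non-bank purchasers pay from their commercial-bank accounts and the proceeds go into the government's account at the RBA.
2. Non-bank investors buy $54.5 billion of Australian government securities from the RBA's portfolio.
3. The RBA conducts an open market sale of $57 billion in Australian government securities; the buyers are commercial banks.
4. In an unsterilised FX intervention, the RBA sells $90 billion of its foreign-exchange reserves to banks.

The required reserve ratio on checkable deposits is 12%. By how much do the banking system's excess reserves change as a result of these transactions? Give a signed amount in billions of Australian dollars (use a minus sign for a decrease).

Government account inflow $42 billion: reserves −$42B, deposits −$42B.
Asset sale (to non-banks) $54.5 billion: reserves −$54.5B, deposits −$54.5B.
OMO sale (to banks) $57 billion: reserves −$57B, deposits 0.
FX sale $90 billion: reserves −$90B, deposits 0.
Totals: Δreserves = −$243.5B, Δdeposits = −$96.5B.
Δrequired reserves = 12% × −$96.5B = −$11.58B.
Δexcess reserves = Δreserves − Δrequired = −$243.5B − (−$11.58B) = -$231.92 billion.

-$231.92 billion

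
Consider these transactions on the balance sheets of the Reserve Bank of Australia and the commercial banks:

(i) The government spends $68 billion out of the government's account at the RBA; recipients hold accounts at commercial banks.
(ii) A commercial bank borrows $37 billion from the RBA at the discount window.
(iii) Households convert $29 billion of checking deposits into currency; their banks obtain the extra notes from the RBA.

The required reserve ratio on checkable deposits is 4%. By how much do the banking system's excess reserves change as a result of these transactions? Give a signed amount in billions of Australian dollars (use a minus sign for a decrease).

Government spending $68 billion: reserves +$68B, deposits +$68B.
Discount-window loan $37 billion: reserves +$37B, deposits 0.
Currency withdrawal $29 billion: reserves −$29B, deposits −$29B.
Totals: Δreserves = +$76B, Δdeposits = +$39B.
Δrequired reserves = 4% × +$39B = +$1.56B.
Δexcess reserves = Δreserves − Δrequired = +$76B − (+$1.56B) = +$74.44 billion.

+$74.44 billion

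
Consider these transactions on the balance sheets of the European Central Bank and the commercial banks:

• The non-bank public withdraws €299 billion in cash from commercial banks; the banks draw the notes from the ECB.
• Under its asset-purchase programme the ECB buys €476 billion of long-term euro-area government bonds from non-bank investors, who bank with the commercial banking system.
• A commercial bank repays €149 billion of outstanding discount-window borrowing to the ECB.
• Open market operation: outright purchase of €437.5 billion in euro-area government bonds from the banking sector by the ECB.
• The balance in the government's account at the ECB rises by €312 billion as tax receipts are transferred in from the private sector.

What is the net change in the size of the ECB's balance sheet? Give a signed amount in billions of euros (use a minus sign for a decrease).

Currency withdrawal €299 billion: only the composition of liabilities changes → 0.
Asset purchase (from non-banks) €476 billion: an ECB asset is acquired → +€476B.
Discount-window repayment €149 billion: an ECB asset is shed → −€149B.
OMO purchase (from banks) €437.5 billion: an ECB asset is acquired → +€437.5B.
Government account inflow €312 billion: only the composition of liabilities changes → 0.
Net: 0 + 476 − 149 + 437.5 + 0 = +€764.5 billion.

+€764.5 billion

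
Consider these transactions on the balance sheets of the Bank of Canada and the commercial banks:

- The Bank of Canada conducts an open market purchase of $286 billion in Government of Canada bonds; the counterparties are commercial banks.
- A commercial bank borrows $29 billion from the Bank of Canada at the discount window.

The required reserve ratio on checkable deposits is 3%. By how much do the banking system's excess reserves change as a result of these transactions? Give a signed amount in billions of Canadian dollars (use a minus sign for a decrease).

OMO purchase (from banks) $286 billion: reserves +$286B, deposits 0.
Discount-window loan $29 billion: reserves +$29B, deposits 0.
Totals: Δreserves = +$315B, Δdeposits = 0.
Δrequired reserves = 3% × 0 = 0.
Δexcess reserves = Δreserves − Δrequired = +$315B − (0) = +$315 billion.

+$315 billion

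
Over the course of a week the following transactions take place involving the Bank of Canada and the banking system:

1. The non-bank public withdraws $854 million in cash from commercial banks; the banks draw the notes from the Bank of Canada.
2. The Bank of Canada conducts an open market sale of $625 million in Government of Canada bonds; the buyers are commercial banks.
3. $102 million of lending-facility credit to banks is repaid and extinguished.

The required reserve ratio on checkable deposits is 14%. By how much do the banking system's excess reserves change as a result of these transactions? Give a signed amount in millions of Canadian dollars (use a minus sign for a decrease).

-$1461.44 million

Currency withdrawal $854 million: reserves −$854M, deposits −$854M.
OMO sale (to banks) $625 million: reserves −$625M, deposits 0.
Discount-window repayment $102 million: reserves −$102M, deposits 0.
Totals: Δreserves = −$1581M, Δdeposits = −$854M.
Δrequired reserves = 14% × −$854M = −$119.56M.
Δexcess reserves = Δreserves − Δrequired = −$1581M − (−$119.56M) = -$1461.44 million.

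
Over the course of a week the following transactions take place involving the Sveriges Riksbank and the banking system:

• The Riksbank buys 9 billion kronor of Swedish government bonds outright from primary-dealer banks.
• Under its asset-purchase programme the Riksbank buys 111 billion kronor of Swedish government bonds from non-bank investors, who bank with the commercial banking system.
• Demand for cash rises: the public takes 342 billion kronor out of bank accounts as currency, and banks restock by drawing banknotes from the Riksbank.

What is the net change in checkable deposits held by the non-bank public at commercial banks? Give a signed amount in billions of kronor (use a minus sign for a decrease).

OMO purchase (from banks) 9 billion kronor: the counterparty is a bank, so public deposits are unchanged → 0.
Asset purchase (from non-banks) 111 billion kronor: non-bank counterparties' bank balances rise → +111B.
Currency withdrawal 342 billion kronor: non-bank counterparties' bank balances fall → −342B.
Net: 0 + 111 − 342 = -231 billion.

-231 billion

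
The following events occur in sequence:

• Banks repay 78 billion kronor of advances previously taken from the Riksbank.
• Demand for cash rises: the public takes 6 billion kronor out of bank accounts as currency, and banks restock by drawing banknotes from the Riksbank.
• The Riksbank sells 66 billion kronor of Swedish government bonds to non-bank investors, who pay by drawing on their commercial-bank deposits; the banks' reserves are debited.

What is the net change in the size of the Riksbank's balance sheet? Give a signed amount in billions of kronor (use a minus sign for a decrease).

-144 billion

Discount-window repayment 78 billion kronor: a Riksbank asset is shed → −78B.
Currency withdrawal 6 billion kronor: only the composition of liabilities changes → 0.
Asset sale (to non-banks) 66 billion kronor: a Riksbank asset is shed → −66B.
Net: −78 + 0 − 66 = -144 billion.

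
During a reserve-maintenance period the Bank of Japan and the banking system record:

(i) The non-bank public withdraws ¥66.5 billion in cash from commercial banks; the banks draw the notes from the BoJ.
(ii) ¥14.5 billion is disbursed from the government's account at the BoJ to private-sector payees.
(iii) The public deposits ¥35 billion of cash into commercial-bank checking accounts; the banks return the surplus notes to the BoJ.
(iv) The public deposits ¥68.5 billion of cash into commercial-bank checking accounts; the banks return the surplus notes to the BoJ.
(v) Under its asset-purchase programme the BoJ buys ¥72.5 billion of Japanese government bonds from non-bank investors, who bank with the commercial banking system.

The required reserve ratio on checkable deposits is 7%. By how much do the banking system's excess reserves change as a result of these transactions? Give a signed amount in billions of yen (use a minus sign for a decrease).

+¥115.32 billion

Currency withdrawal ¥66.5 billion: reserves −¥66.5B, deposits −¥66.5B.
Government spending ¥14.5 billion: reserves +¥14.5B, deposits +¥14.5B.
Currency deposit ¥35 billion: reserves +¥35B, deposits +¥35B.
Currency deposit ¥68.5 billion: reserves +¥68.5B, deposits +¥68.5B.
Asset purchase (from non-banks) ¥72.5 billion: reserves +¥72.5B, deposits +¥72.5B.
Totals: Δreserves = +¥124B, Δdeposits = +¥124B.
Δrequired reserves = 7% × +¥124B = +¥8.68B.
Δexcess reserves = Δreserves − Δrequired = +¥124B − (+¥8.68B) = +¥115.32 billion.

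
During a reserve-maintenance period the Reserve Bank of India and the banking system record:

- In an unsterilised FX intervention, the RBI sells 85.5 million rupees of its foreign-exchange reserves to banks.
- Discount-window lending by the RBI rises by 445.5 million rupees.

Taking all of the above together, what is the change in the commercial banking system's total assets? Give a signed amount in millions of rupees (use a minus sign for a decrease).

+445.5 million

FX sale 85.5 million rupees: just an asset swap on bank balance sheets → 0.
Discount-window loan 445.5 million rupees: bank balance sheets expand → +445.5M.
Net: 0 + 445.5 = +445.5 million.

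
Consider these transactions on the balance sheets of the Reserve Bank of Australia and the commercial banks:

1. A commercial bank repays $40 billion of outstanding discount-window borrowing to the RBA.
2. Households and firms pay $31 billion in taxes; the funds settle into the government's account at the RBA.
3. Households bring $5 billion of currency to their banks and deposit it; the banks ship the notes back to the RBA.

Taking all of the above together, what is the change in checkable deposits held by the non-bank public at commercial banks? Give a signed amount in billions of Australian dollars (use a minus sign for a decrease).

-$26 billion

Discount-window repayment $40 billion: the counterparty is a bank, so public deposits are unchanged → 0.
Government account inflow $31 billion: non-bank counterparties' bank balances fall → −$31B.
Currency deposit $5 billion: non-bank counterparties' bank balances rise → +$5B.
Net: 0 − 31 + 5 = -$26 billion.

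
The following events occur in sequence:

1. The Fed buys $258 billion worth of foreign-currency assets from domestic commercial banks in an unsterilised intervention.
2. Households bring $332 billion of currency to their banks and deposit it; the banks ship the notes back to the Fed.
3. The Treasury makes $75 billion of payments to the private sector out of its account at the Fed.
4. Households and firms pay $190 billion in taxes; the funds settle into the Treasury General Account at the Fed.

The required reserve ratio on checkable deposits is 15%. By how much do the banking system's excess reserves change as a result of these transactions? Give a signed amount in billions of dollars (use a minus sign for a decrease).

FX purchase $258 billion: reserves +$258B, deposits 0.
Currency deposit $332 billion: reserves +$332B, deposits +$332B.
Government spending $75 billion: reserves +$75B, deposits +$75B.
Government account inflow $190 billion: reserves −$190B, deposits −$190B.
Totals: Δreserves = +$475B, Δdeposits = +$217B.
Δrequired reserves = 15% × +$217B = +$32.55B.
Δexcess reserves = Δreserves − Δrequired = +$475B − (+$32.55B) = +$442.45 billion.

+$442.45 billion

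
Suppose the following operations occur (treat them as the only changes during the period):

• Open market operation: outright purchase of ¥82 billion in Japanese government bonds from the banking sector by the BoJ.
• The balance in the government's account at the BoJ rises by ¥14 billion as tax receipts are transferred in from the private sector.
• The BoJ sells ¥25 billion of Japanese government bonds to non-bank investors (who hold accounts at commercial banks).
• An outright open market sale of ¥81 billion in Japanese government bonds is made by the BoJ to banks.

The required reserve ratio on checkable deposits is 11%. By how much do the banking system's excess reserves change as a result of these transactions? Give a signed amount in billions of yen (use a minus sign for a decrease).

OMO purchase (from banks) ¥82 billion: reserves +¥82B, deposits 0.
Government account inflow ¥14 billion: reserves −¥14B, deposits −¥14B.
Asset sale (to non-banks) ¥25 billion: reserves −¥25B, deposits −¥25B.
OMO sale (to banks) ¥81 billion: reserves −¥81B, deposits 0.
Totals: Δreserves = −¥38B, Δdeposits = −¥39B.
Δrequired reserves = 11% × −¥39B = −¥4.29B.
Δexcess reserves = Δreserves − Δrequired = −¥38B − (−¥4.29B) = -¥33.71 billion.

-¥33.71 billion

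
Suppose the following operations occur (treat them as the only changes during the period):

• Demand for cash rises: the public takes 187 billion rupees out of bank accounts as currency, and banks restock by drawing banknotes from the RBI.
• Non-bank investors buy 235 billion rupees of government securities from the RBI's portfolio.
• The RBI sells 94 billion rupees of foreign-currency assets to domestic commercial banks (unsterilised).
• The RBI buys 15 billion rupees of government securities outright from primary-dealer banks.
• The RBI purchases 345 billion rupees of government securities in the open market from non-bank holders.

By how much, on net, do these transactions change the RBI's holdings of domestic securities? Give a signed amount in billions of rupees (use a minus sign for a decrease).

RBI balance sheet:
  Assets:      Securities +125B, Foreign assets −94B
  Liabilities: Bank reserves −156B, Currency in circulation +187B
Commercial banking system:
  Assets:      Reserves at CB −156B, Securities −15B, Foreign assets +94B
  Liabilities: Checkable deposits −77B
So the change in the RBI's holdings of domestic securities is +125 billion.

+125 billion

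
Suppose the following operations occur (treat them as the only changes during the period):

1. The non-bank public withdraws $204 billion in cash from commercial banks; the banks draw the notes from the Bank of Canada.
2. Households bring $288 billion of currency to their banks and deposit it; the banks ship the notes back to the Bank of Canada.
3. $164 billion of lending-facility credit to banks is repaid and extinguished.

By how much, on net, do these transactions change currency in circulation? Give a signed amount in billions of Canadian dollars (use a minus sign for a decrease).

-$84 billion

Bank of Canada balance sheet:
  Assets:      Loans to banks −$164B
  Liabilities: Bank reserves −$80B, Currency in circulation −$84B
So the change in currency in circulation is -$84 billion.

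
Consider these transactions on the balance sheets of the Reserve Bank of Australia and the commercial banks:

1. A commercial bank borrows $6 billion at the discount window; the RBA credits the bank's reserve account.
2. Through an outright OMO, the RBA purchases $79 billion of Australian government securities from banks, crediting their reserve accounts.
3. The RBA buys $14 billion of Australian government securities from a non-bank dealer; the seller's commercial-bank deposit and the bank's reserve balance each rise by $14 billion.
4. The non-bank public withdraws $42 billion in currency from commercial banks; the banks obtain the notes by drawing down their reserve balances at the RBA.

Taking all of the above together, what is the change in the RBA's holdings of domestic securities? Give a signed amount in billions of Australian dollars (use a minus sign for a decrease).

+$93 billion

Discount-window loan $6 billion: the RBA's securities portfolio is untouched → 0.
OMO purchase (from banks) $79 billion: securities added to the RBA's portfolio → +$79B.
Asset purchase (from non-banks) $14 billion: securities added to the RBA's portfolio → +$14B.
Currency withdrawal $42 billion: the RBA's securities portfolio is untouched → 0.
Net: 0 + 79 + 14 + 0 = +$93 billion.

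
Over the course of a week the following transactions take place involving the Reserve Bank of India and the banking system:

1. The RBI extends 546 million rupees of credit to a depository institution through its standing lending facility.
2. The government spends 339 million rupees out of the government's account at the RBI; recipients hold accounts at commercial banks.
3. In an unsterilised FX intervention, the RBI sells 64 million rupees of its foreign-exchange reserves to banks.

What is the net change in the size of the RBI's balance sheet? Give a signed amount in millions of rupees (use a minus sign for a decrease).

+482 million

Discount-window loan 546 million rupees: an RBI asset is acquired → +546M.
Government spending 339 million rupees: only the composition of liabilities changes → 0.
FX sale 64 million rupees: an RBI asset is shed → −64M.
Net: 546 + 0 − 64 = +482 million.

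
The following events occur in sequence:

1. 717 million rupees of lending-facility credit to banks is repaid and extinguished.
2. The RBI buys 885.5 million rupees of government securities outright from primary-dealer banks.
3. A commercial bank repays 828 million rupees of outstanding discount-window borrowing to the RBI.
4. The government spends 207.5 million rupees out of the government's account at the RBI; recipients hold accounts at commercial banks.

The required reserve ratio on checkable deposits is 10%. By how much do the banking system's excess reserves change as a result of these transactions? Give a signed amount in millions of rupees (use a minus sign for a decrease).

-472.75 million

Discount-window repayment 717 million rupees: reserves −717M, deposits 0.
OMO purchase (from banks) 885.5 million rupees: reserves +885.5M, deposits 0.
Discount-window repayment 828 million rupees: reserves −828M, deposits 0.
Government spending 207.5 million rupees: reserves +207.5M, deposits +207.5M.
Totals: Δreserves = −452M, Δdeposits = +207.5M.
Δrequired reserves = 10% × +207.5M = +20.75M.
Δexcess reserves = Δreserves − Δrequired = −452M − (+20.75M) = -472.75 million.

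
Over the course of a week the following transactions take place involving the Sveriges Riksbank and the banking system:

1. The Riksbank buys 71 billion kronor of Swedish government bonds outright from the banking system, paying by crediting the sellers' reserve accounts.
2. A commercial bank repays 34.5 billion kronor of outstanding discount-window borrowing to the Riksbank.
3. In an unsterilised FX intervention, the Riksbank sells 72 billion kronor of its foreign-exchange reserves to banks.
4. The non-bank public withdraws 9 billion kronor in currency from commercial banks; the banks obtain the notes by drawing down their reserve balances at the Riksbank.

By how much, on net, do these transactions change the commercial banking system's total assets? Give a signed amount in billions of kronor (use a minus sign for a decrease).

-43.5 billion

OMO purchase (from banks) 71 billion kronor: just an asset swap on bank balance sheets → 0.
Discount-window repayment 34.5 billion kronor: bank balance sheets shrink → −34.5B.
FX sale 72 billion kronor: just an asset swap on bank balance sheets → 0.
Currency withdrawal 9 billion kronor: bank balance sheets shrink → −9B.
Net: 0 − 34.5 + 0 − 9 = -43.5 billion.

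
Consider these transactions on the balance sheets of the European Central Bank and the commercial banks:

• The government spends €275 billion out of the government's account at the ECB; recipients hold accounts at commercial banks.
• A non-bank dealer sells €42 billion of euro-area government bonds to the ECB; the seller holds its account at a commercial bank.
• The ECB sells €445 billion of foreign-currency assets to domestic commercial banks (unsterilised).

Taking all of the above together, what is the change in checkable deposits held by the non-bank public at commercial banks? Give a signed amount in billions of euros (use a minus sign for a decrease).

ECB balance sheet:
  Assets:      Securities +€42B, Foreign assets −€445B
  Liabilities: Bank reserves −€128B, Government deposits −€275B
Commercial banking system:
  Assets:      Reserves at CB −€128B, Foreign assets +€445B
  Liabilities: Checkable deposits +€317B
So the change in checkable deposits held by the non-bank public at commercial banks is +€317 billion.

+€317 billion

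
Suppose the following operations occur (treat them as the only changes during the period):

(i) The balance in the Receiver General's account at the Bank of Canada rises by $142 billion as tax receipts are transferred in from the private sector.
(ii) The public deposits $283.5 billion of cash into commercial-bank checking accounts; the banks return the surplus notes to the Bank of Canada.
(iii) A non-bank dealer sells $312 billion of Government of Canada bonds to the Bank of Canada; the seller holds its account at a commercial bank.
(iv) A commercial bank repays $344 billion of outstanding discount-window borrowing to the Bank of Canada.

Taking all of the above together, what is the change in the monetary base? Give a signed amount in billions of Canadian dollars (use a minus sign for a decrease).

-$174 billion

Government account inflow $142 billion: reserves shift to a non-base liability → −$142B.
Currency deposit $283.5 billion: just a shift between currency and reserves — both are base money → 0.
Asset purchase (from non-banks) $312 billion: Bank of Canada balance sheet expands → +$312B.
Discount-window repayment $344 billion: Bank of Canada balance sheet contracts → −$344B.
Net: −142 + 0 + 312 − 344 = -$174 billion.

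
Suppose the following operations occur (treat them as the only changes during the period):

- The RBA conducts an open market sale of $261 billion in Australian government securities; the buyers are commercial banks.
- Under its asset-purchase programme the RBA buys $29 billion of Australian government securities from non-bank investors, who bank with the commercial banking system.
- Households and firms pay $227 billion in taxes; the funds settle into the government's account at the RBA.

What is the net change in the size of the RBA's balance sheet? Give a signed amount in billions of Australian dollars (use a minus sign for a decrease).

-$232 billion

OMO sale (to banks) $261 billion: an RBA asset is shed → −$261B.
Asset purchase (from non-banks) $29 billion: an RBA asset is acquired → +$29B.
Government account inflow $227 billion: only the composition of liabilities changes → 0.
Net: −261 + 29 + 0 = -$232 billion.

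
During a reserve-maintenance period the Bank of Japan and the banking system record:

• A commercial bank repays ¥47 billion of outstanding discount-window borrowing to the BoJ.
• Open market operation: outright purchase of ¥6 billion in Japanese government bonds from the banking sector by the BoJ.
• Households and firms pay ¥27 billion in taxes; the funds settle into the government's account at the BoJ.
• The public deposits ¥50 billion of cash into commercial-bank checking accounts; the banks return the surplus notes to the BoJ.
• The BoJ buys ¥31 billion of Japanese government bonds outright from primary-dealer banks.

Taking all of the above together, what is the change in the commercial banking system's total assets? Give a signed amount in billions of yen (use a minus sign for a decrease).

-¥24 billion

BoJ balance sheet:
  Assets:      Securities +¥37B, Loans to banks −¥47B
  Liabilities: Bank reserves +¥13B, Currency in circulation −¥50B, Government deposits +¥27B
Commercial banking system:
  Assets:      Reserves at CB +¥13B, Securities −¥37B
  Liabilities: Checkable deposits +¥23B, Borrowings from CB −¥47B
Change in total bank assets = -¥24 billion.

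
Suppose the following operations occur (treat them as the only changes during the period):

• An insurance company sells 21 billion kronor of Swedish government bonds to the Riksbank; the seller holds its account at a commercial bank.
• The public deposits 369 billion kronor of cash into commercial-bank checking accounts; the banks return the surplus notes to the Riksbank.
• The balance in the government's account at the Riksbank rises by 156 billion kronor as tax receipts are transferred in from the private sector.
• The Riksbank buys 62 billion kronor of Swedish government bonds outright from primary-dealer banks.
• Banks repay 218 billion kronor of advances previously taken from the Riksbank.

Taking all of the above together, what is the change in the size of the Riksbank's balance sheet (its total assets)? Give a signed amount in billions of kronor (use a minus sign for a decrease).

-135 billion

Asset purchase (from non-banks) 21 billion kronor: a Riksbank asset is acquired → +21B.
Currency deposit 369 billion kronor: only the composition of liabilities changes → 0.
Government account inflow 156 billion kronor: only the composition of liabilities changes → 0.
OMO purchase (from banks) 62 billion kronor: a Riksbank asset is acquired → +62B.
Discount-window repayment 218 billion kronor: a Riksbank asset is shed → −218B.
Net: 21 + 0 + 0 + 62 − 218 = -135 billion.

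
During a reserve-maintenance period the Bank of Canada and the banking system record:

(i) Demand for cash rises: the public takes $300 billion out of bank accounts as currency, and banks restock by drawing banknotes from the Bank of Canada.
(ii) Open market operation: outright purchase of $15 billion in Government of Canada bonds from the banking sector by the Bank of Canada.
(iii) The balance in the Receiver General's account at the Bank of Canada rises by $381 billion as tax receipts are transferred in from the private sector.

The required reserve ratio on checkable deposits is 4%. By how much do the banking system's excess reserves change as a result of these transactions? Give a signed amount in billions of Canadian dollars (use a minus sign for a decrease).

-$638.76 billion

Currency withdrawal $300 billion: reserves −$300B, deposits −$300B.
OMO purchase (from banks) $15 billion: reserves +$15B, deposits 0.
Government account inflow $381 billion: reserves −$381B, deposits −$381B.
Totals: Δreserves = −$666B, Δdeposits = −$681B.
Δrequired reserves = 4% × −$681B = −$27.24B.
Δexcess reserves = Δreserves − Δrequired = −$666B − (−$27.24B) = -$638.76 billion.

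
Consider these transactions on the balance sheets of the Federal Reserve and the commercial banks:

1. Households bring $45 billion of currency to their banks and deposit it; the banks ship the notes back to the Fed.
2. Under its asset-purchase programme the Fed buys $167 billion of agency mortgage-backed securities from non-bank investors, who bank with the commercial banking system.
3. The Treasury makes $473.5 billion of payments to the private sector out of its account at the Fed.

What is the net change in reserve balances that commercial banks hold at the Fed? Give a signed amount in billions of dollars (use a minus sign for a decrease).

+$685.5 billion

Currency deposit $45 billion: returned notes are swapped for reserve credit → +$45B.
Asset purchase (from non-banks) $167 billion: the Fed pays by crediting reserve accounts → +$167B.
Government spending $473.5 billion: government payments flow into bank reserve accounts → +$473.5B.
Net: 45 + 167 + 473.5 = +$685.5 billion.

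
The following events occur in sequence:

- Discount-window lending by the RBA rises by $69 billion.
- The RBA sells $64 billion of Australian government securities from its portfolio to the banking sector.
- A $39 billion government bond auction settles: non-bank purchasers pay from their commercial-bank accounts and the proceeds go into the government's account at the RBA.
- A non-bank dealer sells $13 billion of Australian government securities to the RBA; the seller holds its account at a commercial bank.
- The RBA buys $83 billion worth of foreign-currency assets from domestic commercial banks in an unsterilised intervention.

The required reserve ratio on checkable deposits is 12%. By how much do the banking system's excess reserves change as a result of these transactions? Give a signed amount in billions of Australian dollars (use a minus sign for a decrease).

+$65.12 billion

Discount-window loan $69 billion: reserves +$69B, deposits 0.
OMO sale (to banks) $64 billion: reserves −$64B, deposits 0.
Government account inflow $39 billion: reserves −$39B, deposits −$39B.
Asset purchase (from non-banks) $13 billion: reserves +$13B, deposits +$13B.
FX purchase $83 billion: reserves +$83B, deposits 0.
Totals: Δreserves = +$62B, Δdeposits = −$26B.
Δrequired reserves = 12% × −$26B = −$3.12B.
Δexcess reserves = Δreserves − Δrequired = +$62B − (−$3.12B) = +$65.12 billion.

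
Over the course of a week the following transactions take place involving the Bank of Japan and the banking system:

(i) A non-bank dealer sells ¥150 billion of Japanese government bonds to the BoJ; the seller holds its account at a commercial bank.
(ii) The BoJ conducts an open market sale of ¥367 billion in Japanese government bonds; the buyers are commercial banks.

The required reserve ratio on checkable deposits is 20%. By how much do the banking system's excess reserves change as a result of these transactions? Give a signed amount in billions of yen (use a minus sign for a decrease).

-¥247 billion

Asset purchase (from non-banks) ¥150 billion: reserves +¥150B, deposits +¥150B.
OMO sale (to banks) ¥367 billion: reserves −¥367B, deposits 0.
Totals: Δreserves = −¥217B, Δdeposits = +¥150B.
Δrequired reserves = 20% × +¥150B = +¥30B.
Δexcess reserves = Δreserves − Δrequired = −¥217B − (+¥30B) = -¥247 billion.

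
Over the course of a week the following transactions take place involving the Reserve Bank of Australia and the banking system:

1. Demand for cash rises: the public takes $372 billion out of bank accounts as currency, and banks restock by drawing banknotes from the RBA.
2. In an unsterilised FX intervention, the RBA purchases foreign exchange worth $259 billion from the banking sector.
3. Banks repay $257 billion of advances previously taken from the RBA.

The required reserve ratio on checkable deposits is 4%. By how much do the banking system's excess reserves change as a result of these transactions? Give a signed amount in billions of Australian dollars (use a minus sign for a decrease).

-$355.12 billion

Currency withdrawal $372 billion: reserves −$372B, deposits −$372B.
FX purchase $259 billion: reserves +$259B, deposits 0.
Discount-window repayment $257 billion: reserves −$257B, deposits 0.
Totals: Δreserves = −$370B, Δdeposits = −$372B.
Δrequired reserves = 4% × −$372B = −$14.88B.
Δexcess reserves = Δreserves − Δrequired = −$370B − (−$14.88B) = -$355.12 billion.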